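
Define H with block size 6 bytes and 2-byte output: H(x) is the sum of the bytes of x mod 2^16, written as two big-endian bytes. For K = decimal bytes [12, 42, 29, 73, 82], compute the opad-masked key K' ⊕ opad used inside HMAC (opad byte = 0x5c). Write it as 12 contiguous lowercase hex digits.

507641150e5c

Key decimal bytes [12, 42, 29, 73, 82] = 0c 2a 1d 49 52 is 5 bytes ≤ B = 6; zero-pad to 6 bytes: K' = 0c 2a 1d 49 52 00.
XOR each byte with 0x5c: 0c⊕5c=50, 2a⊕5c=76, 1d⊕5c=41, 49⊕5c=15, 52⊕5c=0e, 00⊕5c=5c.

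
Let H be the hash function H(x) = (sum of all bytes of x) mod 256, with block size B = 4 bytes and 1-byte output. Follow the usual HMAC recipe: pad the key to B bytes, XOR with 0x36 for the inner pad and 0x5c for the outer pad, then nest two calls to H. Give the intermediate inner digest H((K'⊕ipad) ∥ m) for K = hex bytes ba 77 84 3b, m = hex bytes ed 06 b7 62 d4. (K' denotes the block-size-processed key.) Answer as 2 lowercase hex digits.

6c

Key hex bytes ba 77 84 3b is exactly B = 4 bytes: K' = ba 77 84 3b.
K' ⊕ ipad = 8c 41 b2 0d.
Inner input = 8c 41 b2 0d ∥ ed 06 b7 62 d4.
Inner hash: sum = 140+65+178+13+237+6+183+98+212 = 1132; mod 256 = 108 → 6c.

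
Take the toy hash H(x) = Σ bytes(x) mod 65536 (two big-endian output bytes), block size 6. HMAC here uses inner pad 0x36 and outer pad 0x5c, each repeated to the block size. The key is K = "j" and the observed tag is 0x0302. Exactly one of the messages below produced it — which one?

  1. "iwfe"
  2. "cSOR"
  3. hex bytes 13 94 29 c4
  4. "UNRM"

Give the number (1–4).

3

Key "j" = 6a is 1 byte ≤ B = 6; zero-pad to 6 bytes: K' = 6a 00 00 00 00 00.
K' ⊕ ipad = 5c 36 36 36 36 36; K' ⊕ opad = 36 5c 5c 5c 5c 5c.
m1: inner = H(5c 36 36 36 36 36 69 77 66 65) = 03 15; tag = H(36 5c 5c 5c 5c 5c 03 15) = 021a
m2: inner = H(5c 36 36 36 36 36 63 53 4f 52) = 02 c1; tag = H(36 5c 5c 5c 5c 5c 02 c1) = 02c5
m3: inner = H(5c 36 36 36 36 36 13 94 29 c4) = 02 fe; tag = H(36 5c 5c 5c 5c 5c 02 fe) = 0302 ← matches
m4: inner = H(5c 36 36 36 36 36 55 4e 52 4d) = 02 ac; tag = H(36 5c 5c 5c 5c 5c 02 ac) = 02b0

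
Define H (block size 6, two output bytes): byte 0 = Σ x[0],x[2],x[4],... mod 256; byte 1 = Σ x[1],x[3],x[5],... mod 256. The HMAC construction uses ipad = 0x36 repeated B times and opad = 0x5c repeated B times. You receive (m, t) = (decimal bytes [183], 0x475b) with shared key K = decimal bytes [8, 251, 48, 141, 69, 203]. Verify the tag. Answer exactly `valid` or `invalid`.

invalid

Key decimal bytes [8, 251, 48, 141, 69, 203] = 08 fb 30 8d 45 cb is exactly B = 6 bytes: K' = 08 fb 30 8d 45 cb.
K' ⊕ ipad = 3e cd 06 bb 73 fd; K' ⊕ opad = 54 a7 6c d1 19 97.
Inner hash: even-index sum = 366 mod 256 = 110; odd-index sum = 645 mod 256 = 133 → 6e 85.
Outer hash (recomputed tag): even-index sum = 327 mod 256 = 71; odd-index sum = 660 mod 256 = 148 → 47 94.
Recomputed tag = 4794; claimed = 475b → mismatch.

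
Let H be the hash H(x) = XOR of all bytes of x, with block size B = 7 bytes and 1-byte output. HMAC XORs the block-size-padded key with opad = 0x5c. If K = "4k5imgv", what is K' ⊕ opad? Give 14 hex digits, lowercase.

Key "4k5imgv" = 34 6b 35 69 6d 67 76 is exactly B = 7 bytes: K' = 34 6b 35 69 6d 67 76.
XOR each byte with 0x5c: 34⊕5c=68, 6b⊕5c=37, 35⊕5c=69, 69⊕5c=35, 6d⊕5c=31, 67⊕5c=3b, 76⊕5c=2a.

68376935313b2a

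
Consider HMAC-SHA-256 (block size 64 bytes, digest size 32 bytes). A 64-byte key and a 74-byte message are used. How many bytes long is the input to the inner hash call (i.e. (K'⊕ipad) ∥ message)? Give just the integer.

Key is 64 ≤ 64 bytes, zero-padded: |K'| = 64.
Inner input = (K'⊕ipad) ∥ m → 64 + 74 = 138 bytes.

138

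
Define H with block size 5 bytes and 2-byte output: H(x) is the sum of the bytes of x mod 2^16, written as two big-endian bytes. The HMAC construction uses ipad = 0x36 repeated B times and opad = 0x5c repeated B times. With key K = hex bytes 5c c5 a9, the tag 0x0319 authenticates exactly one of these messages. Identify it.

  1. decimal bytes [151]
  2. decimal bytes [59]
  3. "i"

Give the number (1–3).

Key hex bytes 5c c5 a9 is 3 bytes ≤ B = 5; zero-pad to 5 bytes: K' = 5c c5 a9 00 00.
K' ⊕ ipad = 6a f3 9f 36 36; K' ⊕ opad = 00 99 f5 5c 5c.
m1: inner = H(6a f3 9f 36 36 97) = 02 ff; tag = H(00 99 f5 5c 5c 02 ff) = 0347
m2: inner = H(6a f3 9f 36 36 3b) = 02 a3; tag = H(00 99 f5 5c 5c 02 a3) = 02eb
m3: inner = H(6a f3 9f 36 36 69) = 02 d1; tag = H(00 99 f5 5c 5c 02 d1) = 0319 ← matches

3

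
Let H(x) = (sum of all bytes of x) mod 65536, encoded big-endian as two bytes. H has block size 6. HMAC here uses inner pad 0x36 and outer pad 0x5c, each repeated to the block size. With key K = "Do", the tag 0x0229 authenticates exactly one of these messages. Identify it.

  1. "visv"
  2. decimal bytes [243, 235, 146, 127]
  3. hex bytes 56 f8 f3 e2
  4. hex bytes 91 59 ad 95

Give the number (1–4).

1

Key "Do" = 44 6f is 2 bytes ≤ B = 6; zero-pad to 6 bytes: K' = 44 6f 00 00 00 00.
K' ⊕ ipad = 72 59 36 36 36 36; K' ⊕ opad = 18 33 5c 5c 5c 5c.
m1: inner = H(72 59 36 36 36 36 76 69 73 76) = 03 6b; tag = H(18 33 5c 5c 5c 5c 03 6b) = 0229 ← matches
m2: inner = H(72 59 36 36 36 36 f3 eb 92 7f) = 04 92; tag = H(18 33 5c 5c 5c 5c 04 92) = 0251
m3: inner = H(72 59 36 36 36 36 56 f8 f3 e2) = 04 c6; tag = H(18 33 5c 5c 5c 5c 04 c6) = 0285
m4: inner = H(72 59 36 36 36 36 91 59 ad 95) = 03 cf; tag = H(18 33 5c 5c 5c 5c 03 cf) = 028d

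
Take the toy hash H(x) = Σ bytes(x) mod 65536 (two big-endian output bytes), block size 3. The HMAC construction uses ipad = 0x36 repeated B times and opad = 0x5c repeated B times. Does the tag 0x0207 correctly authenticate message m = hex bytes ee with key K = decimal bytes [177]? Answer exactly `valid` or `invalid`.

invalid

Key decimal bytes [177] = b1 is 1 byte ≤ B = 3; zero-pad to 3 bytes: K' = b1 00 00.
K' ⊕ ipad = 87 36 36; K' ⊕ opad = ed 5c 5c.
Inner hash: sum = 135+54+54+238 = 481 → 01 e1.
Outer hash (recomputed tag): sum = 237+92+92+1+225 = 647 → 02 87.
Recomputed tag = 0287; claimed = 0207 → mismatch.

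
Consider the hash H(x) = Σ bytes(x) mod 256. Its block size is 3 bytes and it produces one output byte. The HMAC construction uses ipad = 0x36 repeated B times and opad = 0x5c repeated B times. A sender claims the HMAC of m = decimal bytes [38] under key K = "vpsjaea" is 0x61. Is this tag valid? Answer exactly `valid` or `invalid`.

Key "vpsjaea" = 76 70 73 6a 61 65 61 is 7 bytes > B = 3, so hash it first: H(key) = ea, then zero-pad to 3 bytes: K' = ea 00 00.
K' ⊕ ipad = dc 36 36; K' ⊕ opad = b6 5c 5c.
Inner hash: sum = 220+54+54+38 = 366; mod 256 = 110 → 6e.
Outer hash (recomputed tag): sum = 182+92+92+110 = 476; mod 256 = 220 → dc.
Recomputed tag = dc; claimed = 61 → mismatch.

invalid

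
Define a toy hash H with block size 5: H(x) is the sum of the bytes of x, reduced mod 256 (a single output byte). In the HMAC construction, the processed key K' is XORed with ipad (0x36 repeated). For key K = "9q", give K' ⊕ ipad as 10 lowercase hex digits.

0f47363636

Key "9q" = 39 71 is 2 bytes ≤ B = 5; zero-pad to 5 bytes: K' = 39 71 00 00 00.
XOR each byte with 0x36: 39⊕36=0f, 71⊕36=47, 00⊕36=36, 00⊕36=36, 00⊕36=36.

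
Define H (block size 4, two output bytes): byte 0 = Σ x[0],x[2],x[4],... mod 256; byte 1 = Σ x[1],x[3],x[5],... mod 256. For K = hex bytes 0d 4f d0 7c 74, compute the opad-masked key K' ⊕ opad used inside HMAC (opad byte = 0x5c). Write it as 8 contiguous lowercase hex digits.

0d975c5c

Key hex bytes 0d 4f d0 7c 74 is 5 bytes > B = 4, so hash it first: H(key) = 51 cb, then zero-pad to 4 bytes: K' = 51 cb 00 00.
XOR each byte with 0x5c: 51⊕5c=0d, cb⊕5c=97, 00⊕5c=5c, 00⊕5c=5c.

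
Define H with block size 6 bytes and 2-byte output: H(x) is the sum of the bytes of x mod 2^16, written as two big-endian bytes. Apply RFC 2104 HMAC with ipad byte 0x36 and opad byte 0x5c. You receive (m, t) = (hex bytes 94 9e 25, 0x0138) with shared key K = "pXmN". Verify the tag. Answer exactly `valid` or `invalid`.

Key "pXmN" = 70 58 6d 4e is 4 bytes ≤ B = 6; zero-pad to 6 bytes: K' = 70 58 6d 4e 00 00.
K' ⊕ ipad = 46 6e 5b 78 36 36; K' ⊕ opad = 2c 04 31 12 5c 5c.
Inner hash: sum = 70+110+91+120+54+54+148+158+37 = 842 → 03 4a.
Outer hash (recomputed tag): sum = 44+4+49+18+92+92+3+74 = 376 → 01 78.
Recomputed tag = 0178; claimed = 0138 → mismatch.

invalid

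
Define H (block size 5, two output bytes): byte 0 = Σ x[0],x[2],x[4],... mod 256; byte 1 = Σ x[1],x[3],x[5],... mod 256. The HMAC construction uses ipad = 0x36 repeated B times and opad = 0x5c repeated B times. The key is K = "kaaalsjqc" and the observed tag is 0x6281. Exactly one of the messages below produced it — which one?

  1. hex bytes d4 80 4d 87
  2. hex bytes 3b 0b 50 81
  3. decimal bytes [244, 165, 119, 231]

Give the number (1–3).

Key "kaaalsjqc" = 6b 61 61 61 6c 73 6a 71 63 is 9 bytes > B = 5, so hash it first: H(key) = 05 a6, then zero-pad to 5 bytes: K' = 05 a6 00 00 00.
K' ⊕ ipad = 33 90 36 36 36; K' ⊕ opad = 59 fa 5c 5c 5c.
m1: inner = H(33 90 36 36 36 d4 80 4d 87) = a6 e7; tag = H(59 fa 5c 5c 5c a6 e7) = f8fc
m2: inner = H(33 90 36 36 36 3b 0b 50 81) = 2b 51; tag = H(59 fa 5c 5c 5c 2b 51) = 6281 ← matches
m3: inner = H(33 90 36 36 36 f4 a5 77 e7) = 2b 31; tag = H(59 fa 5c 5c 5c 2b 31) = 4281

2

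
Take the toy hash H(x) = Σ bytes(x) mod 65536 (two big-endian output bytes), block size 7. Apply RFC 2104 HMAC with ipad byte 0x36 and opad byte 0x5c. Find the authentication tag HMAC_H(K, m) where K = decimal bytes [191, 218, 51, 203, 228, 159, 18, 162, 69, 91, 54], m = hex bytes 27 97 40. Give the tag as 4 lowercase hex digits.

Key decimal bytes [191, 218, 51, 203, 228, 159, 18, 162, 69, 91, 54] = bf da 33 cb e4 9f 12 a2 45 5b 36 is 11 bytes > B = 7, so hash it first: H(key) = 05 a4, then zero-pad to 7 bytes: K' = 05 a4 00 00 00 00 00.
K' ⊕ ipad = 33 92 36 36 36 36 36.  K' ⊕ opad = 59 f8 5c 5c 5c 5c 5c.
Inner input = (K'⊕ipad) ∥ m = 33 92 36 36 36 36 36 ∥ 27 97 40.
Inner hash: sum = 51+146+54+54+54+54+54+39+151+64 = 721 → 02 d1.
Outer input = (K'⊕opad) ∥ inner = 59 f8 5c 5c 5c 5c 5c ∥ 02 d1.
Outer hash (tag): sum = 89+248+92+92+92+92+92+2+209 = 1008 → 03 f0.

03f0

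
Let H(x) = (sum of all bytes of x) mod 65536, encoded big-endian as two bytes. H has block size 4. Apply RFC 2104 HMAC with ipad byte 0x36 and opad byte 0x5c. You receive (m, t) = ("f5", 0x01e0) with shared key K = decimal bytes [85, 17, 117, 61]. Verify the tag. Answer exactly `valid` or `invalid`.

invalid

Key decimal bytes [85, 17, 117, 61] = 55 11 75 3d is exactly B = 4 bytes: K' = 55 11 75 3d.
K' ⊕ ipad = 63 27 43 0b; K' ⊕ opad = 09 4d 29 61.
Inner hash: sum = 99+39+67+11+102+53 = 371 → 01 73.
Outer hash (recomputed tag): sum = 9+77+41+97+1+115 = 340 → 01 54.
Recomputed tag = 0154; claimed = 01e0 → mismatch.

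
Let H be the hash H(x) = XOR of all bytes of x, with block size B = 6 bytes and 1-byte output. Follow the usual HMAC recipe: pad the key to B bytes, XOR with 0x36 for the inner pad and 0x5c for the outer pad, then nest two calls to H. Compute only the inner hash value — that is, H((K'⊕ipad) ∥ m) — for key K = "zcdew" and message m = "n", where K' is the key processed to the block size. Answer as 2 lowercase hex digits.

01

Key "zcdew" = 7a 63 64 65 77 is 5 bytes ≤ B = 6; zero-pad to 6 bytes: K' = 7a 63 64 65 77 00.
K' ⊕ ipad = 4c 55 52 53 41 36.
Inner input = 4c 55 52 53 41 36 ∥ 6e.
Inner hash: XOR 4c⊕55⊕52⊕53⊕41⊕36⊕6e = 01.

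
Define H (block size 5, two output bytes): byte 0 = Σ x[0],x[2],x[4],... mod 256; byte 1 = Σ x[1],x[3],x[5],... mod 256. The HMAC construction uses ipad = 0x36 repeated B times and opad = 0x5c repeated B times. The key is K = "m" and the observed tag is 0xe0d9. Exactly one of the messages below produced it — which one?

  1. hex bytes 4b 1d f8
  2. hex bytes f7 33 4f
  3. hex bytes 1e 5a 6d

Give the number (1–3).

Key "m" = 6d is 1 byte ≤ B = 5; zero-pad to 5 bytes: K' = 6d 00 00 00 00.
K' ⊕ ipad = 5b 36 36 36 36; K' ⊕ opad = 31 5c 5c 5c 5c.
m1: inner = H(5b 36 36 36 36 4b 1d f8) = e4 af; tag = H(31 5c 5c 5c 5c e4 af) = 989c
m2: inner = H(5b 36 36 36 36 f7 33 4f) = fa b2; tag = H(31 5c 5c 5c 5c fa b2) = 9bb2
m3: inner = H(5b 36 36 36 36 1e 5a 6d) = 21 f7; tag = H(31 5c 5c 5c 5c 21 f7) = e0d9 ← matches

3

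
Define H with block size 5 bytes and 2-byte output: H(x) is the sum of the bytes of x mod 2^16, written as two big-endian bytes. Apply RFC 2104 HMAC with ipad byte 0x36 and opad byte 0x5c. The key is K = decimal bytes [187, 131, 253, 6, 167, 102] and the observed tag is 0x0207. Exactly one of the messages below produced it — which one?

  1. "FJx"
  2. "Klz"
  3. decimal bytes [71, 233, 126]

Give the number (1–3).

Key decimal bytes [187, 131, 253, 6, 167, 102] = bb 83 fd 06 a7 66 is 6 bytes > B = 5, so hash it first: H(key) = 03 4e, then zero-pad to 5 bytes: K' = 03 4e 00 00 00.
K' ⊕ ipad = 35 78 36 36 36; K' ⊕ opad = 5f 12 5c 5c 5c.
m1: inner = H(35 78 36 36 36 46 4a 78) = 02 57; tag = H(5f 12 5c 5c 5c 02 57) = 01de
m2: inner = H(35 78 36 36 36 4b 6c 7a) = 02 80; tag = H(5f 12 5c 5c 5c 02 80) = 0207 ← matches
m3: inner = H(35 78 36 36 36 47 e9 7e) = 02 fd; tag = H(5f 12 5c 5c 5c 02 fd) = 0284

2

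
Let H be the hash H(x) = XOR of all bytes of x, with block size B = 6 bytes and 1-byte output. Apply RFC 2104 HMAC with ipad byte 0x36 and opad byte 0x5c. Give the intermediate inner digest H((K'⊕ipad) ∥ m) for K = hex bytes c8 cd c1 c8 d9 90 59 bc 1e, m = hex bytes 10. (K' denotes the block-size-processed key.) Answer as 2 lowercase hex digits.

Key hex bytes c8 cd c1 c8 d9 90 59 bc 1e is 9 bytes > B = 6, so hash it first: H(key) = be, then zero-pad to 6 bytes: K' = be 00 00 00 00 00.
K' ⊕ ipad = 88 36 36 36 36 36.
Inner input = 88 36 36 36 36 36 ∥ 10.
Inner hash: XOR 88⊕36⊕36⊕36⊕36⊕36⊕10 = ae.

ae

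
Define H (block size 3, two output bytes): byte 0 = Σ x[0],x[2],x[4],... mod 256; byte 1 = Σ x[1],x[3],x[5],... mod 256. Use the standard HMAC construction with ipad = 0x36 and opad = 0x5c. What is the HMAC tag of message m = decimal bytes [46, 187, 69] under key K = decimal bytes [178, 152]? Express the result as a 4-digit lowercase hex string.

Key decimal bytes [178, 152] = b2 98 is 2 bytes ≤ B = 3; zero-pad to 3 bytes: K' = b2 98 00.
K' ⊕ ipad = 84 ae 36.  K' ⊕ opad = ee c4 5c.
Inner input = (K'⊕ipad) ∥ m = 84 ae 36 ∥ 2e bb 45.
Inner hash: even-index sum = 373 mod 256 = 117; odd-index sum = 289 mod 256 = 33 → 75 21.
Outer input = (K'⊕opad) ∥ inner = ee c4 5c ∥ 75 21.
Outer hash (tag): even-index sum = 363 mod 256 = 107; odd-index sum = 313 mod 256 = 57 → 6b 39.

6b39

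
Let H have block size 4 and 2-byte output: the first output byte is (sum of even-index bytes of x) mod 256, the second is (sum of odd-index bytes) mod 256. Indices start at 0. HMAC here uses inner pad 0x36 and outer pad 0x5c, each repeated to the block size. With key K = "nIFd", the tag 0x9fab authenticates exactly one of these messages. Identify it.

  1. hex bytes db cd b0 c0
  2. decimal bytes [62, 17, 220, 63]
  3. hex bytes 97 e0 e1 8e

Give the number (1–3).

1

Key "nIFd" = 6e 49 46 64 is exactly B = 4 bytes: K' = 6e 49 46 64.
K' ⊕ ipad = 58 7f 70 52; K' ⊕ opad = 32 15 1a 38.
m1: inner = H(58 7f 70 52 db cd b0 c0) = 53 5e; tag = H(32 15 1a 38 53 5e) = 9fab ← matches
m2: inner = H(58 7f 70 52 3e 11 dc 3f) = e2 21; tag = H(32 15 1a 38 e2 21) = 2e6e
m3: inner = H(58 7f 70 52 97 e0 e1 8e) = 40 3f; tag = H(32 15 1a 38 40 3f) = 8c8c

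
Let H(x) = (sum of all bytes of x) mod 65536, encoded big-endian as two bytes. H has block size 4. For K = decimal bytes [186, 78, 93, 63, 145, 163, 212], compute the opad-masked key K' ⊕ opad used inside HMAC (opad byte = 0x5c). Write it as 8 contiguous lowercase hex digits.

5ff05c5c

Key decimal bytes [186, 78, 93, 63, 145, 163, 212] = ba 4e 5d 3f 91 a3 d4 is 7 bytes > B = 4, so hash it first: H(key) = 03 ac, then zero-pad to 4 bytes: K' = 03 ac 00 00.
XOR each byte with 0x5c: 03⊕5c=5f, ac⊕5c=f0, 00⊕5c=5c, 00⊕5c=5c.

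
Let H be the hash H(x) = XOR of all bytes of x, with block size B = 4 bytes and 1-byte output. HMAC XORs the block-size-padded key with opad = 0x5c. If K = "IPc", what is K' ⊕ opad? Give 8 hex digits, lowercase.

Key "IPc" = 49 50 63 is 3 bytes ≤ B = 4; zero-pad to 4 bytes: K' = 49 50 63 00.
XOR each byte with 0x5c: 49⊕5c=15, 50⊕5c=0c, 63⊕5c=3f, 00⊕5c=5c.

150c3f5c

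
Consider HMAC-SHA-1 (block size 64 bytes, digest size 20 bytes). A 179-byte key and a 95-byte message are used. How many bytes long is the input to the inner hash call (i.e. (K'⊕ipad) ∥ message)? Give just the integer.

Key is 179 > 64 bytes, so it is hashed to 20 bytes then zero-padded to 64: |K'| = 64.
Inner input = (K'⊕ipad) ∥ m → 64 + 95 = 159 bytes.

159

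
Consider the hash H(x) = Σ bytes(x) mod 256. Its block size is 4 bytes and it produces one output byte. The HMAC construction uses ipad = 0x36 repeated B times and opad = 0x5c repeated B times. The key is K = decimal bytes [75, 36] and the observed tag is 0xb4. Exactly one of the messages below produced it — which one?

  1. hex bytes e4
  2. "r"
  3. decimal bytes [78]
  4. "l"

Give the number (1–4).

Key decimal bytes [75, 36] = 4b 24 is 2 bytes ≤ B = 4; zero-pad to 4 bytes: K' = 4b 24 00 00.
K' ⊕ ipad = 7d 12 36 36; K' ⊕ opad = 17 78 5c 5c.
m1: inner = H(7d 12 36 36 e4) = df; tag = H(17 78 5c 5c df) = 26
m2: inner = H(7d 12 36 36 72) = 6d; tag = H(17 78 5c 5c 6d) = b4 ← matches
m3: inner = H(7d 12 36 36 4e) = 49; tag = H(17 78 5c 5c 49) = 90
m4: inner = H(7d 12 36 36 6c) = 67; tag = H(17 78 5c 5c 67) = ae

2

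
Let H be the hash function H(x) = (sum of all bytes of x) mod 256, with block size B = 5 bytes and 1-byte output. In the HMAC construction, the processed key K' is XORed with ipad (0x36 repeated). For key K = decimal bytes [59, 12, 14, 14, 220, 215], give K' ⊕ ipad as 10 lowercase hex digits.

Key decimal bytes [59, 12, 14, 14, 220, 215] = 3b 0c 0e 0e dc d7 is 6 bytes > B = 5, so hash it first: H(key) = 16, then zero-pad to 5 bytes: K' = 16 00 00 00 00.
XOR each byte with 0x36: 16⊕36=20, 00⊕36=36, 00⊕36=36, 00⊕36=36, 00⊕36=36.

2036363636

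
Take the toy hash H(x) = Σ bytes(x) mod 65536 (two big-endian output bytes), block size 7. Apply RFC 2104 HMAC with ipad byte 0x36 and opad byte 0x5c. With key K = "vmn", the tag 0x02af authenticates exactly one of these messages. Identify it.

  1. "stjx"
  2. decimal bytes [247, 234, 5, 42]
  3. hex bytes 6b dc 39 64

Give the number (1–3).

Key "vmn" = 76 6d 6e is 3 bytes ≤ B = 7; zero-pad to 7 bytes: K' = 76 6d 6e 00 00 00 00.
K' ⊕ ipad = 40 5b 58 36 36 36 36; K' ⊕ opad = 2a 31 32 5c 5c 5c 5c.
m1: inner = H(40 5b 58 36 36 36 36 73 74 6a 78) = 03 94; tag = H(2a 31 32 5c 5c 5c 5c 03 94) = 0294
m2: inner = H(40 5b 58 36 36 36 36 f7 ea 05 2a) = 03 db; tag = H(2a 31 32 5c 5c 5c 5c 03 db) = 02db
m3: inner = H(40 5b 58 36 36 36 36 6b dc 39 64) = 03 af; tag = H(2a 31 32 5c 5c 5c 5c 03 af) = 02af ← matches

3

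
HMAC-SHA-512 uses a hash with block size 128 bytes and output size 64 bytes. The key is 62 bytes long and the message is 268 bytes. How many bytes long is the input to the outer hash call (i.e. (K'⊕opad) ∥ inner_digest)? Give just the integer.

192

Key is 62 ≤ 128 bytes, zero-padded: |K'| = 128.
Outer input = (K'⊕opad) ∥ H(inner) → 128 + 64 = 192 bytes.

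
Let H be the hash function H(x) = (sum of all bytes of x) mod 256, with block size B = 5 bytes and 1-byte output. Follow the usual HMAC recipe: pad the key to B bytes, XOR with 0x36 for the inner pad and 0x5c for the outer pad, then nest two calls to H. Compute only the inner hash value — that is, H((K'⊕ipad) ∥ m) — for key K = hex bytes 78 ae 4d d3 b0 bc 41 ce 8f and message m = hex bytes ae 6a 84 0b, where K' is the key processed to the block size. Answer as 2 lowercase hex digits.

e5

Key hex bytes 78 ae 4d d3 b0 bc 41 ce 8f is 9 bytes > B = 5, so hash it first: H(key) = 50, then zero-pad to 5 bytes: K' = 50 00 00 00 00.
K' ⊕ ipad = 66 36 36 36 36.
Inner input = 66 36 36 36 36 ∥ ae 6a 84 0b.
Inner hash: sum = 102+54+54+54+54+174+106+132+11 = 741; mod 256 = 229 → e5.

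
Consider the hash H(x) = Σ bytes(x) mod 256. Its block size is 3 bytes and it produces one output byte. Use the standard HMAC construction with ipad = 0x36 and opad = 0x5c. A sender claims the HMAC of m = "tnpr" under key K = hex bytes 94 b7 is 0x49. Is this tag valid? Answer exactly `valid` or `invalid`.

Key hex bytes 94 b7 is 2 bytes ≤ B = 3; zero-pad to 3 bytes: K' = 94 b7 00.
K' ⊕ ipad = a2 81 36; K' ⊕ opad = c8 eb 5c.
Inner hash: sum = 162+129+54+116+110+112+114 = 797; mod 256 = 29 → 1d.
Outer hash (recomputed tag): sum = 200+235+92+29 = 556; mod 256 = 44 → 2c.
Recomputed tag = 2c; claimed = 49 → mismatch.

invalid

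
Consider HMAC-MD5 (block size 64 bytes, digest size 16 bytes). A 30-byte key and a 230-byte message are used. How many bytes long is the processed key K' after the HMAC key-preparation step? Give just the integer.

Key is 30 ≤ 64 bytes, zero-padded: |K'| = 64.

64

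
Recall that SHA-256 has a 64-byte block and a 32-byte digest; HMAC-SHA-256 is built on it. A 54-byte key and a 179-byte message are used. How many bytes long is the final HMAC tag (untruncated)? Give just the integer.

32

The tag is one SHA-256 digest: 32 bytes.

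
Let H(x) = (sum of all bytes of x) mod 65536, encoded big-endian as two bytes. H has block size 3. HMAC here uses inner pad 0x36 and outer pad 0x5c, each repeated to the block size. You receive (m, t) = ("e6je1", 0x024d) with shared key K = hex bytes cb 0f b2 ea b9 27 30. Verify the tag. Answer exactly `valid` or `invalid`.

valid

Key hex bytes cb 0f b2 ea b9 27 30 is 7 bytes > B = 3, so hash it first: H(key) = 03 86, then zero-pad to 3 bytes: K' = 03 86 00.
K' ⊕ ipad = 35 b0 36; K' ⊕ opad = 5f da 5c.
Inner hash: sum = 53+176+54+101+54+106+101+49 = 694 → 02 b6.
Outer hash (recomputed tag): sum = 95+218+92+2+182 = 589 → 02 4d.
Recomputed tag = 024d; claimed = 024d → match.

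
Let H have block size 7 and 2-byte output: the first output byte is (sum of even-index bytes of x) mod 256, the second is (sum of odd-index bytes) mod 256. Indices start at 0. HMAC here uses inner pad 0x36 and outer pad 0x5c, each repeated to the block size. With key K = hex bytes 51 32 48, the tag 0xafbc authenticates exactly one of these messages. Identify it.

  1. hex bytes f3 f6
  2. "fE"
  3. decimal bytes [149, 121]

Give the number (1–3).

2

Key hex bytes 51 32 48 is 3 bytes ≤ B = 7; zero-pad to 7 bytes: K' = 51 32 48 00 00 00 00.
K' ⊕ ipad = 67 04 7e 36 36 36 36; K' ⊕ opad = 0d 6e 14 5c 5c 5c 5c.
m1: inner = H(67 04 7e 36 36 36 36 f3 f6) = 47 63; tag = H(0d 6e 14 5c 5c 5c 5c 47 63) = 3c6d
m2: inner = H(67 04 7e 36 36 36 36 66 45) = 96 d6; tag = H(0d 6e 14 5c 5c 5c 5c 96 d6) = afbc ← matches
m3: inner = H(67 04 7e 36 36 36 36 95 79) = ca 05; tag = H(0d 6e 14 5c 5c 5c 5c ca 05) = def0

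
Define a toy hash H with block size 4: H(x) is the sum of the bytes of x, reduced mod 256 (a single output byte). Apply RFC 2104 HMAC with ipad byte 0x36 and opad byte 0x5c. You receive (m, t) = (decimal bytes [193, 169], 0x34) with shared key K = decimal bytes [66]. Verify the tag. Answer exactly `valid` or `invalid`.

Key decimal bytes [66] = 42 is 1 byte ≤ B = 4; zero-pad to 4 bytes: K' = 42 00 00 00.
K' ⊕ ipad = 74 36 36 36; K' ⊕ opad = 1e 5c 5c 5c.
Inner hash: sum = 116+54+54+54+193+169 = 640; mod 256 = 128 → 80.
Outer hash (recomputed tag): sum = 30+92+92+92+128 = 434; mod 256 = 178 → b2.
Recomputed tag = b2; claimed = 34 → mismatch.

invalid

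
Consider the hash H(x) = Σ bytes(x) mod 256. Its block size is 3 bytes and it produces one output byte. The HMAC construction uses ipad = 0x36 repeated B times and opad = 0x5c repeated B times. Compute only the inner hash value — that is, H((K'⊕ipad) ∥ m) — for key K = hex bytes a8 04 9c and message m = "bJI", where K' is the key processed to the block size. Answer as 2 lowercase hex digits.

6f

Key hex bytes a8 04 9c is exactly B = 3 bytes: K' = a8 04 9c.
K' ⊕ ipad = 9e 32 aa.
Inner input = 9e 32 aa ∥ 62 4a 49.
Inner hash: sum = 158+50+170+98+74+73 = 623; mod 256 = 111 → 6f.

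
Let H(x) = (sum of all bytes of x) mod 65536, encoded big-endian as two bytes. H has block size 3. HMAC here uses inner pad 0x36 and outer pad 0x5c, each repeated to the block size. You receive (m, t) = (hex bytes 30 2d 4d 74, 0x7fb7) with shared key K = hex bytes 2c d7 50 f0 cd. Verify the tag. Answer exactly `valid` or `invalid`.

Key hex bytes 2c d7 50 f0 cd is 5 bytes > B = 3, so hash it first: H(key) = 03 10, then zero-pad to 3 bytes: K' = 03 10 00.
K' ⊕ ipad = 35 26 36; K' ⊕ opad = 5f 4c 5c.
Inner hash: sum = 53+38+54+48+45+77+116 = 431 → 01 af.
Outer hash (recomputed tag): sum = 95+76+92+1+175 = 439 → 01 b7.
Recomputed tag = 01b7; claimed = 7fb7 → mismatch.

invalid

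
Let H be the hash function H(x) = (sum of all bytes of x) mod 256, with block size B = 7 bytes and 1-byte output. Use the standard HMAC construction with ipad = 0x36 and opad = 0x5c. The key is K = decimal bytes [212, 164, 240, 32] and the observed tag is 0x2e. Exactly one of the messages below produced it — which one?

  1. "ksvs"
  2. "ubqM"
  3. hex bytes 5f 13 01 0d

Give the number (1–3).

Key decimal bytes [212, 164, 240, 32] = d4 a4 f0 20 is 4 bytes ≤ B = 7; zero-pad to 7 bytes: K' = d4 a4 f0 20 00 00 00.
K' ⊕ ipad = e2 92 c6 16 36 36 36; K' ⊕ opad = 88 f8 ac 7c 5c 5c 5c.
m1: inner = H(e2 92 c6 16 36 36 36 6b 73 76 73) = b9; tag = H(88 f8 ac 7c 5c 5c 5c b9) = 75
m2: inner = H(e2 92 c6 16 36 36 36 75 62 71 4d) = 87; tag = H(88 f8 ac 7c 5c 5c 5c 87) = 43
m3: inner = H(e2 92 c6 16 36 36 36 5f 13 01 0d) = 72; tag = H(88 f8 ac 7c 5c 5c 5c 72) = 2e ← matches

3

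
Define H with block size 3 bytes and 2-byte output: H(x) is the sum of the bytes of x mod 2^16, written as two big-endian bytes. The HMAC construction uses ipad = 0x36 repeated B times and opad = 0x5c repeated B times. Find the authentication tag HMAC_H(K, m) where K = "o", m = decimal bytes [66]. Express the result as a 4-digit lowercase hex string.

Key "o" = 6f is 1 byte ≤ B = 3; zero-pad to 3 bytes: K' = 6f 00 00.
K' ⊕ ipad = 59 36 36.  K' ⊕ opad = 33 5c 5c.
Inner input = (K'⊕ipad) ∥ m = 59 36 36 ∥ 42.
Inner hash: sum = 89+54+54+66 = 263 → 01 07.
Outer input = (K'⊕opad) ∥ inner = 33 5c 5c ∥ 01 07.
Outer hash (tag): sum = 51+92+92+1+7 = 243 → 00 f3.

00f3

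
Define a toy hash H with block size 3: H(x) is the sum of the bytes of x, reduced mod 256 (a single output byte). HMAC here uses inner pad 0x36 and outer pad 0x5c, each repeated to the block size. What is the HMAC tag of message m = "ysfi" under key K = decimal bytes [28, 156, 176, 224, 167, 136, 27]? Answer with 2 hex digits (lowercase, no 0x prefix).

Key decimal bytes [28, 156, 176, 224, 167, 136, 27] = 1c 9c b0 e0 a7 88 1b is 7 bytes > B = 3, so hash it first: H(key) = 92, then zero-pad to 3 bytes: K' = 92 00 00.
K' ⊕ ipad = a4 36 36.  K' ⊕ opad = ce 5c 5c.
Inner input = (K'⊕ipad) ∥ m = a4 36 36 ∥ 79 73 66 69.
Inner hash: sum = 164+54+54+121+115+102+105 = 715; mod 256 = 203 → cb.
Outer input = (K'⊕opad) ∥ inner = ce 5c 5c ∥ cb.
Outer hash (tag): sum = 206+92+92+203 = 593; mod 256 = 81 → 51.

51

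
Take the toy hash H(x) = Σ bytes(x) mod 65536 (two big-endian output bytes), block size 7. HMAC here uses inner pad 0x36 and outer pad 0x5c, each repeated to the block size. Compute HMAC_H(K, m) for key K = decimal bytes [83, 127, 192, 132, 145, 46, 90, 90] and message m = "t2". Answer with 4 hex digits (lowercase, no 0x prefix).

03aa

Key decimal bytes [83, 127, 192, 132, 145, 46, 90, 90] = 53 7f c0 84 91 2e 5a 5a is 8 bytes > B = 7, so hash it first: H(key) = 03 89, then zero-pad to 7 bytes: K' = 03 89 00 00 00 00 00.
K' ⊕ ipad = 35 bf 36 36 36 36 36.  K' ⊕ opad = 5f d5 5c 5c 5c 5c 5c.
Inner input = (K'⊕ipad) ∥ m = 35 bf 36 36 36 36 36 ∥ 74 32.
Inner hash: sum = 53+191+54+54+54+54+54+116+50 = 680 → 02 a8.
Outer input = (K'⊕opad) ∥ inner = 5f d5 5c 5c 5c 5c 5c ∥ 02 a8.
Outer hash (tag): sum = 95+213+92+92+92+92+92+2+168 = 938 → 03 aa.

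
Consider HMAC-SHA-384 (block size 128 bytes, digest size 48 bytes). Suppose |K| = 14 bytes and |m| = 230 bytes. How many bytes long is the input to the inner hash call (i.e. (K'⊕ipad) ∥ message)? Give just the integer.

358

Key is 14 ≤ 128 bytes, zero-padded: |K'| = 128.
Inner input = (K'⊕ipad) ∥ m → 128 + 230 = 358 bytes.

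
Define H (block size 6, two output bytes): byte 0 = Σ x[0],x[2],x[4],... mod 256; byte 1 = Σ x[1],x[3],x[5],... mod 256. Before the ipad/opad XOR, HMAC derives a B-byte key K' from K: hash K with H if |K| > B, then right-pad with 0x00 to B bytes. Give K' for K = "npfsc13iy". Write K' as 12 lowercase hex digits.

|K| = 9 > B = 6, so first hash the key.
H(K): even-index sum = 483 mod 256 = 227; odd-index sum = 381 mod 256 = 125 → e3 7d.
Zero-pad H(K) = e3 7d to 6 bytes: K' = e3 7d 00 00 00 00.

e37d00000000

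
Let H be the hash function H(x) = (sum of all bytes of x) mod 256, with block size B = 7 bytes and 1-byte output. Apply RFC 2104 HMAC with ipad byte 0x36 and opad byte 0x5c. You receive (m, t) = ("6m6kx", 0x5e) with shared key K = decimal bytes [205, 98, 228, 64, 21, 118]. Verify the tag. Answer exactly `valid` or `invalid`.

valid

Key decimal bytes [205, 98, 228, 64, 21, 118] = cd 62 e4 40 15 76 is 6 bytes ≤ B = 7; zero-pad to 7 bytes: K' = cd 62 e4 40 15 76 00.
K' ⊕ ipad = fb 54 d2 76 23 40 36; K' ⊕ opad = 91 3e b8 1c 49 2a 5c.
Inner hash: sum = 251+84+210+118+35+64+54+54+109+54+107+120 = 1260; mod 256 = 236 → ec.
Outer hash (recomputed tag): sum = 145+62+184+28+73+42+92+236 = 862; mod 256 = 94 → 5e.
Recomputed tag = 5e; claimed = 5e → match.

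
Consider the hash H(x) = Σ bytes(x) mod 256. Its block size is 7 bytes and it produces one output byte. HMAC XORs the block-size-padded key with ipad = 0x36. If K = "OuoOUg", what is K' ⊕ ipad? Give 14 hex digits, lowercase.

79435979635136

Key "OuoOUg" = 4f 75 6f 4f 55 67 is 6 bytes ≤ B = 7; zero-pad to 7 bytes: K' = 4f 75 6f 4f 55 67 00.
XOR each byte with 0x36: 4f⊕36=79, 75⊕36=43, 6f⊕36=59, 4f⊕36=79, 55⊕36=63, 67⊕36=51, 00⊕36=36.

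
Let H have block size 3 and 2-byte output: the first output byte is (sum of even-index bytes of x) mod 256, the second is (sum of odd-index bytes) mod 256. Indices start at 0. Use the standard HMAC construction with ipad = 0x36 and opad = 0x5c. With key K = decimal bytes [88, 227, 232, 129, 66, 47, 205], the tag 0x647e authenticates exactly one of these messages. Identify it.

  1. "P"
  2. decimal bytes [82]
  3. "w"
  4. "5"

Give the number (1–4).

1

Key decimal bytes [88, 227, 232, 129, 66, 47, 205] = 58 e3 e8 81 42 2f cd is 7 bytes > B = 3, so hash it first: H(key) = 4f 93, then zero-pad to 3 bytes: K' = 4f 93 00.
K' ⊕ ipad = 79 a5 36; K' ⊕ opad = 13 cf 5c.
m1: inner = H(79 a5 36 50) = af f5; tag = H(13 cf 5c af f5) = 647e ← matches
m2: inner = H(79 a5 36 52) = af f7; tag = H(13 cf 5c af f7) = 667e
m3: inner = H(79 a5 36 77) = af 1c; tag = H(13 cf 5c af 1c) = 8b7e
m4: inner = H(79 a5 36 35) = af da; tag = H(13 cf 5c af da) = 497e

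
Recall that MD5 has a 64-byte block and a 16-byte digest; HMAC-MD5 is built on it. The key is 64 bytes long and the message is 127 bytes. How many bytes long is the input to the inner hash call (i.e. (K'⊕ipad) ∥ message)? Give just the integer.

191

Key is 64 ≤ 64 bytes, zero-padded: |K'| = 64.
Inner input = (K'⊕ipad) ∥ m → 64 + 127 = 191 bytes.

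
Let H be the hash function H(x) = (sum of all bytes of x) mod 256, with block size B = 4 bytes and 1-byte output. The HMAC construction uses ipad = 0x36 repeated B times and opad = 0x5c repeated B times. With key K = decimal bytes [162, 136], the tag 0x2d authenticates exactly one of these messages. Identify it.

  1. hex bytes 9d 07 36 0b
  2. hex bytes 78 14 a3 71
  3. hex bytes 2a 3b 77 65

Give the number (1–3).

1

Key decimal bytes [162, 136] = a2 88 is 2 bytes ≤ B = 4; zero-pad to 4 bytes: K' = a2 88 00 00.
K' ⊕ ipad = 94 be 36 36; K' ⊕ opad = fe d4 5c 5c.
m1: inner = H(94 be 36 36 9d 07 36 0b) = a3; tag = H(fe d4 5c 5c a3) = 2d ← matches
m2: inner = H(94 be 36 36 78 14 a3 71) = 5e; tag = H(fe d4 5c 5c 5e) = e8
m3: inner = H(94 be 36 36 2a 3b 77 65) = ff; tag = H(fe d4 5c 5c ff) = 89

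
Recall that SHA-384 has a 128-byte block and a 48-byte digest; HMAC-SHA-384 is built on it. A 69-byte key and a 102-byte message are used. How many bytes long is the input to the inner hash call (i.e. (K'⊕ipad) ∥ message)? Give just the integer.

Key is 69 ≤ 128 bytes, zero-padded: |K'| = 128.
Inner input = (K'⊕ipad) ∥ m → 128 + 102 = 230 bytes.

230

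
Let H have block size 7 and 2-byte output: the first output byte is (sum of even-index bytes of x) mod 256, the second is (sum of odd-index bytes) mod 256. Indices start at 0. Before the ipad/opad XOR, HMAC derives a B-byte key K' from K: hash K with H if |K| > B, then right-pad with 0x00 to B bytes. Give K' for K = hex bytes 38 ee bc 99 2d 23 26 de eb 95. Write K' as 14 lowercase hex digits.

321d0000000000

|K| = 10 > B = 7, so first hash the key.
H(K): even-index sum = 562 mod 256 = 50; odd-index sum = 797 mod 256 = 29 → 32 1d.
Zero-pad H(K) = 32 1d to 7 bytes: K' = 32 1d 00 00 00 00 00.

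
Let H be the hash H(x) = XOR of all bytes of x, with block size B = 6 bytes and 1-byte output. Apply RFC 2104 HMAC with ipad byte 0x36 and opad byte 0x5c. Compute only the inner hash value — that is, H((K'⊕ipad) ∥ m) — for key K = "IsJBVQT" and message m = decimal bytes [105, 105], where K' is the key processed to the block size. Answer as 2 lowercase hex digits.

Key "IsJBVQT" = 49 73 4a 42 56 51 54 is 7 bytes > B = 6, so hash it first: H(key) = 61, then zero-pad to 6 bytes: K' = 61 00 00 00 00 00.
K' ⊕ ipad = 57 36 36 36 36 36.
Inner input = 57 36 36 36 36 36 ∥ 69 69.
Inner hash: XOR 57⊕36⊕36⊕36⊕36⊕36⊕69⊕69 = 61.

61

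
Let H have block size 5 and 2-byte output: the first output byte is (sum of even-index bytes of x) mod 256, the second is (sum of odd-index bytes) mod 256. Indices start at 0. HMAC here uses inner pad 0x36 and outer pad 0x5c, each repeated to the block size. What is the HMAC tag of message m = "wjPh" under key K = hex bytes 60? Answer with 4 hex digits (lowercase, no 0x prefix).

Key hex bytes 60 is 1 byte ≤ B = 5; zero-pad to 5 bytes: K' = 60 00 00 00 00.
K' ⊕ ipad = 56 36 36 36 36.  K' ⊕ opad = 3c 5c 5c 5c 5c.
Inner input = (K'⊕ipad) ∥ m = 56 36 36 36 36 ∥ 77 6a 50 68.
Inner hash: even-index sum = 404 mod 256 = 148; odd-index sum = 307 mod 256 = 51 → 94 33.
Outer input = (K'⊕opad) ∥ inner = 3c 5c 5c 5c 5c ∥ 94 33.
Outer hash (tag): even-index sum = 295 mod 256 = 39; odd-index sum = 332 mod 256 = 76 → 27 4c.

274c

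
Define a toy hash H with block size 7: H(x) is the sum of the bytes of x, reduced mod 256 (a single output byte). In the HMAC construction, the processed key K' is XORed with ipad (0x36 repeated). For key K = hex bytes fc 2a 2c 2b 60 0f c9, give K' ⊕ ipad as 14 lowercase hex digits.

ca1c1a1d5639ff

Key hex bytes fc 2a 2c 2b 60 0f c9 is exactly B = 7 bytes: K' = fc 2a 2c 2b 60 0f c9.
XOR each byte with 0x36: fc⊕36=ca, 2a⊕36=1c, 2c⊕36=1a, 2b⊕36=1d, 60⊕36=56, 0f⊕36=39, c9⊕36=ff.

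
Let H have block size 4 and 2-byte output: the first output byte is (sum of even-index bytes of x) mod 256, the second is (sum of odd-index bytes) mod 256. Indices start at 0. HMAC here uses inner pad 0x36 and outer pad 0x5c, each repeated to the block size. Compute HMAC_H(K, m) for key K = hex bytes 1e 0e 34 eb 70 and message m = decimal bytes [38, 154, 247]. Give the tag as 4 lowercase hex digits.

41a0

Key hex bytes 1e 0e 34 eb 70 is 5 bytes > B = 4, so hash it first: H(key) = c2 f9, then zero-pad to 4 bytes: K' = c2 f9 00 00.
K' ⊕ ipad = f4 cf 36 36.  K' ⊕ opad = 9e a5 5c 5c.
Inner input = (K'⊕ipad) ∥ m = f4 cf 36 36 ∥ 26 9a f7.
Inner hash: even-index sum = 583 mod 256 = 71; odd-index sum = 415 mod 256 = 159 → 47 9f.
Outer input = (K'⊕opad) ∥ inner = 9e a5 5c 5c ∥ 47 9f.
Outer hash (tag): even-index sum = 321 mod 256 = 65; odd-index sum = 416 mod 256 = 160 → 41 a0.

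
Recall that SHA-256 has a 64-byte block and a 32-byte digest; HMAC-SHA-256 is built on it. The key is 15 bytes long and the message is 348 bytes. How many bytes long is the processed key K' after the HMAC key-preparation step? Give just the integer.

64

Key is 15 ≤ 64 bytes, zero-padded: |K'| = 64.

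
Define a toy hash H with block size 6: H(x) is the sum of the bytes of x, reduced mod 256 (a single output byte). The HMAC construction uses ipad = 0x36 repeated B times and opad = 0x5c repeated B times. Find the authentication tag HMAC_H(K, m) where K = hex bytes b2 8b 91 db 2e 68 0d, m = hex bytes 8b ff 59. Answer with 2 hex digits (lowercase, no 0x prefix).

47

Key hex bytes b2 8b 91 db 2e 68 0d is 7 bytes > B = 6, so hash it first: H(key) = 4c, then zero-pad to 6 bytes: K' = 4c 00 00 00 00 00.
K' ⊕ ipad = 7a 36 36 36 36 36.  K' ⊕ opad = 10 5c 5c 5c 5c 5c.
Inner input = (K'⊕ipad) ∥ m = 7a 36 36 36 36 36 ∥ 8b ff 59.
Inner hash: sum = 122+54+54+54+54+54+139+255+89 = 875; mod 256 = 107 → 6b.
Outer input = (K'⊕opad) ∥ inner = 10 5c 5c 5c 5c 5c ∥ 6b.
Outer hash (tag): sum = 16+92+92+92+92+92+107 = 583; mod 256 = 71 → 47.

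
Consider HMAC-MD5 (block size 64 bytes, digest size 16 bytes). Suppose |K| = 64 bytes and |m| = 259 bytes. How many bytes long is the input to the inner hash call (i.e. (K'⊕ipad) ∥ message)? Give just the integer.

323

Key is 64 ≤ 64 bytes, zero-padded: |K'| = 64.
Inner input = (K'⊕ipad) ∥ m → 64 + 259 = 323 bytes.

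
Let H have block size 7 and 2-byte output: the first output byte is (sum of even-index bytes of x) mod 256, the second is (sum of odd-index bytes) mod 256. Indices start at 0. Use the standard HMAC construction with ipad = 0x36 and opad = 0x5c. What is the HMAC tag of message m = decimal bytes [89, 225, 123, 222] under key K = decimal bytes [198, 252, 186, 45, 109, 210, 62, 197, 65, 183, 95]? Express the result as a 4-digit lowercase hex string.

2c41

Key decimal bytes [198, 252, 186, 45, 109, 210, 62, 197, 65, 183, 95] = c6 fc ba 2d 6d d2 3e c5 41 b7 5f is 11 bytes > B = 7, so hash it first: H(key) = cb 77, then zero-pad to 7 bytes: K' = cb 77 00 00 00 00 00.
K' ⊕ ipad = fd 41 36 36 36 36 36.  K' ⊕ opad = 97 2b 5c 5c 5c 5c 5c.
Inner input = (K'⊕ipad) ∥ m = fd 41 36 36 36 36 36 ∥ 59 e1 7b de.
Inner hash: even-index sum = 862 mod 256 = 94; odd-index sum = 385 mod 256 = 129 → 5e 81.
Outer input = (K'⊕opad) ∥ inner = 97 2b 5c 5c 5c 5c 5c ∥ 5e 81.
Outer hash (tag): even-index sum = 556 mod 256 = 44; odd-index sum = 321 mod 256 = 65 → 2c 41.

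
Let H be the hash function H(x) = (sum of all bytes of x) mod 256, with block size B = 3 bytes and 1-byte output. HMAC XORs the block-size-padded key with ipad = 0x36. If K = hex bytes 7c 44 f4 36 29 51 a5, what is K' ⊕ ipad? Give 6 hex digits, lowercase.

3f3636

Key hex bytes 7c 44 f4 36 29 51 a5 is 7 bytes > B = 3, so hash it first: H(key) = 09, then zero-pad to 3 bytes: K' = 09 00 00.
XOR each byte with 0x36: 09⊕36=3f, 00⊕36=36, 00⊕36=36.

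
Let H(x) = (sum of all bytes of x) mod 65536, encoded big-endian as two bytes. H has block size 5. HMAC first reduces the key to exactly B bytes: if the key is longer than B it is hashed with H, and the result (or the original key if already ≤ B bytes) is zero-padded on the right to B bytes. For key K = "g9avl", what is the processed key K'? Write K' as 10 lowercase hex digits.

673961766c

Key "g9avl" = 67 39 61 76 6c is exactly B = 5 bytes: K' = 67 39 61 76 6c.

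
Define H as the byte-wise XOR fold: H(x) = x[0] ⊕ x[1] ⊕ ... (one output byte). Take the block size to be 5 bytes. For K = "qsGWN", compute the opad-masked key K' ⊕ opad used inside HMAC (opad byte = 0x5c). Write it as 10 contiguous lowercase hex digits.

2d2f1b0b12

Key "qsGWN" = 71 73 47 57 4e is exactly B = 5 bytes: K' = 71 73 47 57 4e.
XOR each byte with 0x5c: 71⊕5c=2d, 73⊕5c=2f, 47⊕5c=1b, 57⊕5c=0b, 4e⊕5c=12.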